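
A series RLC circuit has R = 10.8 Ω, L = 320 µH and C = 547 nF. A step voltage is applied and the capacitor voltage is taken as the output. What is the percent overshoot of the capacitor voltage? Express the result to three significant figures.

%OS ≈ 48.7%

For a series RLC circuit (capacitor voltage as output), ω_n = 1/√(LC) = 1/√(320 µH · 547 nF) = 75600 rad/s.
ζ = (R/2)·√(C/L) = (10.8/2)·√(547 nF/320 µH) = 0.223.
%OS = 100·exp(−πζ/√(1−ζ²)) = 48.7%.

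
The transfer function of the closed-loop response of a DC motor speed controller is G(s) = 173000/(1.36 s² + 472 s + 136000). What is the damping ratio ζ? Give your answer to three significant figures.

Dividing through by 1.36: denominator becomes s² + 347.1 s + 100000.
So ω_n = √100000 = 316 rad/s and ζ = 347.1/(2·316) = 0.549.

ζ ≈ 0.549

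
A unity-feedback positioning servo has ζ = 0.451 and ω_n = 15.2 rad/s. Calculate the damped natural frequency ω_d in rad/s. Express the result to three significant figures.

ω_d = ω_n√(1−ζ²) = 15.2·√0.797 = 13.6 rad/s.

ω_d ≈ 13.6 rad/s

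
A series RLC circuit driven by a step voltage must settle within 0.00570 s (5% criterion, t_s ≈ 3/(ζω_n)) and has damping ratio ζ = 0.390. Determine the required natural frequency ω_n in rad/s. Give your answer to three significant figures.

Rearranging t_s ≈ 3/(ζω_n) gives ω_n = 3/(ζ·t_s) = 3/(0.390 × 0.00570) = 1350 rad/s.

ω_n ≈ 1350 rad/s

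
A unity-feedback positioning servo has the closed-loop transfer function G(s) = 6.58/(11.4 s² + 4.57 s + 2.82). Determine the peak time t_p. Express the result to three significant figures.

t_p ≈ 6.90 s

Dividing through by 11.4: denominator becomes s² + 0.4009 s + 0.2474.
So ω_n = √0.2474 = 0.497 rad/s and ζ = 0.4009/(2·0.497) = 0.403.
The damped frequency ω_d = ω_n√(1−ζ²) = 0.455 rad/s. t_p = π/ω_d = 6.90 s.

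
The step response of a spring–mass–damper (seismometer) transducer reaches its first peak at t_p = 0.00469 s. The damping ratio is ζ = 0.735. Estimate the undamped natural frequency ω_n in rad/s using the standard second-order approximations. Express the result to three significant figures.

ω_n ≈ 988 rad/s

Peak time t_p = π/ω_d, so ω_d = π/t_p = π/0.00469 = 670 rad/s.
ω_n = ω_d/√(1−ζ²) = 670/√0.460 = 988 rad/s.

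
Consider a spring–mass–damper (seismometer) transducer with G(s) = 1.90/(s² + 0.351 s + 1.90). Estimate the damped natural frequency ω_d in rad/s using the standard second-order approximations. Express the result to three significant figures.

Matching coefficients with s² + 2ζω_n s + ω_n² gives ω_n² = 1.90 ⇒ ω_n = 1.38 rad/s, and ζ = 0.351/(2ω_n) = 0.127.
ω_d = ω_n√(1−ζ²) = 1.37 rad/s.

ω_d ≈ 1.37 rad/s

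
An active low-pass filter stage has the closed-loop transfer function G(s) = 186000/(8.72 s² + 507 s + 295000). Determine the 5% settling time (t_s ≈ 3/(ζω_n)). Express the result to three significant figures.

Dividing through by 8.72: denominator becomes s² + 58.14 s + 33830.
So ω_n = √33830 = 184 rad/s and ζ = 58.14/(2·184) = 0.158.
t_s ≈ 3/(ζω_n) = 0.103 s.

t_s ≈ 0.103 s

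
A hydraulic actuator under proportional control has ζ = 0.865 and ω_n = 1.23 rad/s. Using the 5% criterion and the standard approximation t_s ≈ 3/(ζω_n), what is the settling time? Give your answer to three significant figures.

t_s ≈ 3/(ζω_n) = 3/(0.865 × 1.23) = 2.82 s.

t_s ≈ 2.82 s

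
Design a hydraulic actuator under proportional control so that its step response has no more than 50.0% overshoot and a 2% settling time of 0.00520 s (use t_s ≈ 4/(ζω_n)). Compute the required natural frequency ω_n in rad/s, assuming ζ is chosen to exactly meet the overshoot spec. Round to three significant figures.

Inverting the overshoot relation: ζ = |ln 0.500|/√(π² + ln²0.500) = 0.215.
Then ω_n = 4/(ζ t_s) = 4/(0.215 × 0.00520) = 3570 rad/s.

ω_n ≈ 3570 rad/s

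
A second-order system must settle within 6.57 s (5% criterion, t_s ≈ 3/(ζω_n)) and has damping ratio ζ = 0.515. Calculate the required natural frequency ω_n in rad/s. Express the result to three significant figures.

ω_n ≈ 0.887 rad/s

Rearranging t_s ≈ 3/(ζω_n) gives ω_n = 3/(ζ·t_s) = 3/(0.515 × 6.57) = 0.887 rad/s.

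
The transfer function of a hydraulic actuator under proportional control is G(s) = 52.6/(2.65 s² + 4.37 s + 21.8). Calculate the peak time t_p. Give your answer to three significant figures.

t_p ≈ 1.14 s

Dividing through by 2.65: denominator becomes s² + 1.649 s + 8.226.
So ω_n = √8.226 = 2.87 rad/s and ζ = 1.649/(2·2.87) = 0.287.
ω_d = 2.87·√(1 − 0.287²) = 2.75 rad/s. t_p = π/ω_d = 1.14 s.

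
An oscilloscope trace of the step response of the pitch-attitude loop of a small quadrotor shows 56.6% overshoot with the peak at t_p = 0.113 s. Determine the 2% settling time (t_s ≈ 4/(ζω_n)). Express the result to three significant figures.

From the overshoot, ζ = −ln(OS)/√(π²+ln²(OS)) = 0.178.
t_p = π/ω_d ⇒ ω_d = 27.8 rad/s; then ω_n = ω_d/√(1−ζ²) = 28.3 rad/s.
t_s ≈ 4/(ζω_n) = 4/(0.178·28.3) = 0.794 s.

t_s ≈ 0.794 s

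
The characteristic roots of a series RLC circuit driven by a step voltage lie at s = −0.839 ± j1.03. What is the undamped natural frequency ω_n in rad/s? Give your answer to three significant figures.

ω_n ≈ 1.33 rad/s

The poles are at −σ ± jω_d with σ = 0.839 and ω_d = 1.03, so ω_n = √(σ²+ω_d²) = 1.33 rad/s and ζ = σ/ω_n = 0.632.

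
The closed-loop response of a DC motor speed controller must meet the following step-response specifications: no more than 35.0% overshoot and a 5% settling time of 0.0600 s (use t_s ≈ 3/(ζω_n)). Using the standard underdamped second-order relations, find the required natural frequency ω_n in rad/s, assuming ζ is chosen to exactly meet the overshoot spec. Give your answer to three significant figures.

ω_n ≈ 158 rad/s

Inverting the overshoot relation: ζ = |ln 0.350|/√(π² + ln²0.350) = 0.317.
Then ω_n = 3/(ζ t_s) = 3/(0.317 × 0.0600) = 158 rad/s.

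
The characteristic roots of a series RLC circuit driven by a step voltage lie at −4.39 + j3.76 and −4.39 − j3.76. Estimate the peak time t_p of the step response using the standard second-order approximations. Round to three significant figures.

t_p ≈ 0.836 s

t_p = π/ω_d with ω_d = 3.76 (the imaginary part), so t_p = 0.836 s.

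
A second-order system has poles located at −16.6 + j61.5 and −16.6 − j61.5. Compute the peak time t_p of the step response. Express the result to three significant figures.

t_p = π/ω_d with ω_d = 61.5 (the imaginary part), so t_p = 0.0511 s.

t_p ≈ 0.0511 s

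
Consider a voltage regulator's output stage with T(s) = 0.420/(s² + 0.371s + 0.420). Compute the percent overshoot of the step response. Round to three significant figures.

%OS ≈ 39.1%

Comparing the denominator to s² + 2ζω_n s + ω_n²: ω_n = √0.420 = 0.648 rad/s, and 2ζω_n = 0.371 so ζ = 0.371/(2·0.648) = 0.286.
%OS = 100 e^{−πζ/√(1−ζ²)} with ζ = 0.286 gives 39.1%.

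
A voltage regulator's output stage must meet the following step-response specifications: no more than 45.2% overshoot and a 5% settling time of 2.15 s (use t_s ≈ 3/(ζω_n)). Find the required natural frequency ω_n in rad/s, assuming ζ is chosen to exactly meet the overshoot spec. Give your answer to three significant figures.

ω_n ≈ 5.69 rad/s

ζ = −ln(OS)/√(π² + (ln OS)²). With OS = 0.452, ln OS = −0.7941 and ζ = 0.7941/3.240 = 0.245.
From t_s ≈ 3/(ζω_n): ω_n = 3/(ζ·t_s) = 3/(0.245·2.15) = 5.69 rad/s.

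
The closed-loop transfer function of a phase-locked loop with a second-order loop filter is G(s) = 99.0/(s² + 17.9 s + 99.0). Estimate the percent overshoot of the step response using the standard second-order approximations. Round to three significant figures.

%OS ≈ 0.155%

Matching coefficients with s² + 2ζω_n s + ω_n² gives ω_n² = 99.0 ⇒ ω_n = 9.95 rad/s, and ζ = 17.9/(2ω_n) = 0.900.
%OS = 100 e^{−πζ/√(1−ζ²)} with ζ = 0.900 gives 0.155%.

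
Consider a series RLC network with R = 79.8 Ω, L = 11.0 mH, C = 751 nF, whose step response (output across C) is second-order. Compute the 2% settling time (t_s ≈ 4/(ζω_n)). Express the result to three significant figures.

t_s ≈ 0.00110 s

For a series RLC circuit (capacitor voltage as output), ω_n = 1/√(LC) = 1/√(11.0 mH · 751 nF) = 11000 rad/s.
ζ = (R/2)·√(C/L) = (79.8/2)·√(751 nF/11.0 mH) = 0.330.
t_s ≈ 4/(ζω_n) = 0.00110 s.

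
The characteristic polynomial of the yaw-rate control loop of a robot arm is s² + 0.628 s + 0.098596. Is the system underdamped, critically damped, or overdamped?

a² − 4b = 0.628² − 4·0.098596 = 0 (repeated real root); the system is critically damped.

critically damped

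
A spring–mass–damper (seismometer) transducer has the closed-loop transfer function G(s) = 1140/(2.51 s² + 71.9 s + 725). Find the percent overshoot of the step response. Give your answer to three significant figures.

%OS ≈ 0.731%

Dividing through by 2.51: denominator becomes s² + 28.65 s + 288.8.
So ω_n = √288.8 = 17.0 rad/s and ζ = 28.65/(2·17.0) = 0.843.
%OS = 100 e^{−πζ/√(1−ζ²)} with ζ = 0.843 gives 0.731%.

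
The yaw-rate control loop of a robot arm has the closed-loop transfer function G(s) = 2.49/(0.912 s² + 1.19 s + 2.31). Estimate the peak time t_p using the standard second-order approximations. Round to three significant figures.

t_p ≈ 2.16 s

Dividing through by 0.912: denominator becomes s² + 1.305 s + 2.533.
So ω_n = √2.533 = 1.59 rad/s and ζ = 1.305/(2·1.59) = 0.410.
ω_d = 1.59·√(1 − 0.410²) = 1.45 rad/s. t_p = π/ω_d = 2.16 s.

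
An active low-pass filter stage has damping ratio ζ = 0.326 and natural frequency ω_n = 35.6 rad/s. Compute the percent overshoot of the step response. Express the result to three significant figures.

For an underdamped second-order system, %OS = 100·exp(−πζ/√(1−ζ²)).
πζ/√(1−ζ²) = π·0.326/√(1−0.106) = 1.083, so %OS = 100·e^(−1.083) = 33.8%.

%OS ≈ 33.8%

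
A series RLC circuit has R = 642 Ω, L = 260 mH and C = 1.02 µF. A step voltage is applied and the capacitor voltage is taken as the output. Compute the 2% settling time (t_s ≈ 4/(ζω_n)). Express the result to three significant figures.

For a series RLC circuit (capacitor voltage as output), ω_n = 1/√(LC) = 1/√(260 mH · 1.02 µF) = 1940 rad/s.
ζ = (R/2)·√(C/L) = (642/2)·√(1.02 µF/260 mH) = 0.636.
t_s ≈ 4/(ζω_n) = 0.00324 s.

t_s ≈ 0.00324 s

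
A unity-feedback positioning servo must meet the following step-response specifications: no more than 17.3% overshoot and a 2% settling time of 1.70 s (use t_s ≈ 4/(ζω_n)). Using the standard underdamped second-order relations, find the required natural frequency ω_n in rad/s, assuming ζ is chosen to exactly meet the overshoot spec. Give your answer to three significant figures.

ω_n ≈ 4.83 rad/s

Inverting the overshoot relation: ζ = |ln 0.173|/√(π² + ln²0.173) = 0.488.
From t_s ≈ 4/(ζω_n): ω_n = 4/(ζ·t_s) = 4/(0.488·1.70) = 4.83 rad/s.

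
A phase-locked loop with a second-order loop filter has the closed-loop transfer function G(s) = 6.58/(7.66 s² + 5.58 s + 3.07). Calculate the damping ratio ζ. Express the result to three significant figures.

Dividing through by 7.66: denominator becomes s² + 0.7285 s + 0.4008.
So ω_n = √0.4008 = 0.633 rad/s and ζ = 0.7285/(2·0.633) = 0.575.

ζ ≈ 0.575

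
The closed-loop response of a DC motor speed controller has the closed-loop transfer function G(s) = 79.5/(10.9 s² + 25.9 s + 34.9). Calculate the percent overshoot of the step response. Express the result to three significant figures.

Dividing through by 10.9: denominator becomes s² + 2.376 s + 3.202.
So ω_n = √3.202 = 1.79 rad/s and ζ = 2.376/(2·1.79) = 0.664.
Overshoot: exp(−π·0.664/√(1−0.664²)) = 0.0615, i.e. 6.15%.

%OS ≈ 6.15%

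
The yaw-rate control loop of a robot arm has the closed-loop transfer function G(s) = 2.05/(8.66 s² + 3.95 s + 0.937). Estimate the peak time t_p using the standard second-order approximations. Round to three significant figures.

t_p ≈ 13.3 s

Dividing through by 8.66: denominator becomes s² + 0.4561 s + 0.1082.
So ω_n = √0.1082 = 0.329 rad/s and ζ = 0.4561/(2·0.329) = 0.693.
ω_d = 0.329·√(1 − 0.693²) = 0.237 rad/s. t_p = π/ω_d = 13.3 s.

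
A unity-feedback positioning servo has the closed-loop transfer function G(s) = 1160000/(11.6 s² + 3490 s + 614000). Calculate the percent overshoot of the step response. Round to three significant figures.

%OS ≈ 6.62%

Dividing through by 11.6: denominator becomes s² + 300.9 s + 52930.
So ω_n = √52930 = 230 rad/s and ζ = 300.9/(2·230) = 0.654.
%OS = 100 e^{−πζ/√(1−ζ²)} with ζ = 0.654 gives 6.62%.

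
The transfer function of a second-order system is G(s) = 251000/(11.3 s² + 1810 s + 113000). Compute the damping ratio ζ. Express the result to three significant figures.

ζ ≈ 0.801

Dividing through by 11.3: denominator becomes s² + 160.2 s + 10000.
So ω_n = √10000 = 100 rad/s and ζ = 160.2/(2·100) = 0.801.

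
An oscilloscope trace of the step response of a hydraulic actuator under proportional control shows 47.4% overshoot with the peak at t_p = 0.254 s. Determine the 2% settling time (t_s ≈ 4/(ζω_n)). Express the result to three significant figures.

t_s ≈ 1.36 s

From the overshoot, ζ = −ln(OS)/√(π²+ln²(OS)) = 0.231.
t_p = π/ω_d ⇒ ω_d = 12.4 rad/s; then ω_n = ω_d/√(1−ζ²) = 12.7 rad/s.
t_s ≈ 4/(ζω_n) = 4/(0.231·12.7) = 1.36 s.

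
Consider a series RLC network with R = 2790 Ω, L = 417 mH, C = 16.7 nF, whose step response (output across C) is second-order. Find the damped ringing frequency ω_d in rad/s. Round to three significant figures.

For a series RLC circuit (capacitor voltage as output), ω_n = 1/√(LC) = 1/√(417 mH · 16.7 nF) = 12000 rad/s.
ζ = (R/2)·√(C/L) = (2790/2)·√(16.7 nF/417 mH) = 0.279.
The damped frequency ω_d = ω_n√(1−ζ²) = 11500 rad/s.

ω_d ≈ 11500 rad/s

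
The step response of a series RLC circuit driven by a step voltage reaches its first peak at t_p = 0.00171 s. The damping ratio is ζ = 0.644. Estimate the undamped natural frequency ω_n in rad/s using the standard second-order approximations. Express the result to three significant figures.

Peak time t_p = π/ω_d, so ω_d = π/t_p = π/0.00171 = 1840 rad/s.
ω_n = ω_d/√(1−ζ²) = 1840/√0.585 = 2400 rad/s.

ω_n ≈ 2400 rad/s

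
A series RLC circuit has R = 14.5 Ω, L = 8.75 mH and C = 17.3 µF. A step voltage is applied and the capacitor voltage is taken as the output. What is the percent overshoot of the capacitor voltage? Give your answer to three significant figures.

%OS ≈ 34.3%

For a series RLC circuit (capacitor voltage as output), ω_n = 1/√(LC) = 1/√(8.75 mH · 17.3 µF) = 2570 rad/s.
ζ = (R/2)·√(C/L) = (14.5/2)·√(17.3 µF/8.75 mH) = 0.322.
Overshoot: exp(−π·0.322/√(1−0.322²)) = 0.343, i.e. 34.3%.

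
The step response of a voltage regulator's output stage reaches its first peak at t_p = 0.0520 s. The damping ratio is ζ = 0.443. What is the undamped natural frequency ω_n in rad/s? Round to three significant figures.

Peak time t_p = π/ω_d, so ω_d = π/t_p = π/0.0520 = 60.4 rad/s.
ω_n = ω_d/√(1−ζ²) = 60.4/√0.804 = 67.4 rad/s.

ω_n ≈ 67.4 rad/s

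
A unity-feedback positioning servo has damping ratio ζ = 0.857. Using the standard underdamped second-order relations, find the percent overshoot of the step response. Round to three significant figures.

For an underdamped second-order system, %OS = 100·exp(−πζ/√(1−ζ²)).
πζ/√(1−ζ²) = π·0.857/√(1−0.734) = 5.225, so %OS = 100·e^(−5.225) = 0.538%.

%OS ≈ 0.538%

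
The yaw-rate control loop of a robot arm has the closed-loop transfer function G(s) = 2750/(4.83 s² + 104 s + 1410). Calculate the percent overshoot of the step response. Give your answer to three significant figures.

%OS ≈ 7.81%

Dividing through by 4.83: denominator becomes s² + 21.53 s + 291.9.
So ω_n = √291.9 = 17.1 rad/s and ζ = 21.53/(2·17.1) = 0.630.
%OS = 100·exp(−πζ/√(1−ζ²)) = 7.81%.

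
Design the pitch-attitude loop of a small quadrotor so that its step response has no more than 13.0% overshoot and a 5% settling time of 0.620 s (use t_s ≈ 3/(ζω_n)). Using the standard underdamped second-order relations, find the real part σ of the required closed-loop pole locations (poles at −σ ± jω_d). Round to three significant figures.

σ ≈ 4.84

The settling-time spec alone fixes σ = ζω_n = 3/t_s = 3/0.620 = 4.84.
(Overshoot then fixes ζ = 0.545 and hence ω_d = σ·√(1−ζ²)/ζ = 7.45 rad/s.)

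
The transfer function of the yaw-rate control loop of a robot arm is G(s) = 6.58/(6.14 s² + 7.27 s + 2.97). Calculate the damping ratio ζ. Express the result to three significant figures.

Dividing through by 6.14: denominator becomes s² + 1.184 s + 0.4837.
So ω_n = √0.4837 = 0.695 rad/s and ζ = 1.184/(2·0.695) = 0.851.

ζ ≈ 0.851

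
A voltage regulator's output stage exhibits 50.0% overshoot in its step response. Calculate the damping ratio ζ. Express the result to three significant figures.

From %OS = 100·exp(−πζ/√(1−ζ²)), invert to get ζ = −ln(OS)/√(π² + ln²(OS)) with OS = 0.500.
−ln 0.500 = 0.6931, so ζ = 0.6931/√(π² + 0.4805) = 0.215.

ζ ≈ 0.215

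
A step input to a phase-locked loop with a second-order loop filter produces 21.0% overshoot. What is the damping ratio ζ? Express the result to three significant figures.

From %OS = 100·exp(−πζ/√(1−ζ²)), invert to get ζ = −ln(OS)/√(π² + ln²(OS)) with OS = 0.210.
−ln 0.210 = 1.561, so ζ = 1.561/√(π² + 2.436) = 0.445.

ζ ≈ 0.445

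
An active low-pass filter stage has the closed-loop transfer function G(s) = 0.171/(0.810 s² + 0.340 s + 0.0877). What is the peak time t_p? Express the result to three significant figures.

t_p ≈ 12.4 s

Dividing through by 0.810: denominator becomes s² + 0.4198 s + 0.1083.
So ω_n = √0.1083 = 0.329 rad/s and ζ = 0.4198/(2·0.329) = 0.638.
The damped frequency ω_d = ω_n√(1−ζ²) = 0.253 rad/s. t_p = π/ω_d = 12.4 s.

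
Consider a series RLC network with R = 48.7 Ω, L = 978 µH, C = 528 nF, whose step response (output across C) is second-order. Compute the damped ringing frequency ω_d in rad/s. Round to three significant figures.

ω_d ≈ 36300 rad/s

For a series RLC circuit (capacitor voltage as output), ω_n = 1/√(LC) = 1/√(978 µH · 528 nF) = 44000 rad/s.
ζ = (R/2)·√(C/L) = (48.7/2)·√(528 nF/978 µH) = 0.566.
The damped frequency ω_d = ω_n√(1−ζ²) = 36300 rad/s.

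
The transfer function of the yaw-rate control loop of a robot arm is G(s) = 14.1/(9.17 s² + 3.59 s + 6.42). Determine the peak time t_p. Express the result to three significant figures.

t_p ≈ 3.86 s

Dividing through by 9.17: denominator becomes s² + 0.3915 s + 0.7001.
So ω_n = √0.7001 = 0.837 rad/s and ζ = 0.3915/(2·0.837) = 0.234.
ω_d = 0.837·√(1 − 0.234²) = 0.814 rad/s. t_p = π/ω_d = 3.86 s.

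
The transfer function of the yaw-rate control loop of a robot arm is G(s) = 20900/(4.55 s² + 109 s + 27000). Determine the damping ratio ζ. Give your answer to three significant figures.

ζ ≈ 0.155

Dividing through by 4.55: denominator becomes s² + 23.96 s + 5934.
So ω_n = √5934 = 77.0 rad/s and ζ = 23.96/(2·77.0) = 0.155.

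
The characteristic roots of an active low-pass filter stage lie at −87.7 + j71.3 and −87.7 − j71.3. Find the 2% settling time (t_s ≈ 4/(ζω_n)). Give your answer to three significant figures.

For poles at −σ ± jω_d, ζω_n = σ = 87.7, so t_s ≈ 4/σ = 0.0456 s.

t_s ≈ 0.0456 s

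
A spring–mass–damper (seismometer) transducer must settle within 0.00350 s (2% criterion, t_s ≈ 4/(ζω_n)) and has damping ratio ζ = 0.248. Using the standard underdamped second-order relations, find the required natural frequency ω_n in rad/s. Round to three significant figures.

Rearranging t_s ≈ 4/(ζω_n) gives ω_n = 4/(ζ·t_s) = 4/(0.248 × 0.00350) = 4610 rad/s.

ω_n ≈ 4610 rad/s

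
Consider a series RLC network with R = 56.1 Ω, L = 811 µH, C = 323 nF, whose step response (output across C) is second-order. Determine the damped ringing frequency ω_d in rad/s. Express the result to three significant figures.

ω_d ≈ 51200 rad/s

For a series RLC circuit (capacitor voltage as output), ω_n = 1/√(LC) = 1/√(811 µH · 323 nF) = 61800 rad/s.
ζ = (R/2)·√(C/L) = (56.1/2)·√(323 nF/811 µH) = 0.560.
The damped frequency ω_d = ω_n√(1−ζ²) = 51200 rad/s.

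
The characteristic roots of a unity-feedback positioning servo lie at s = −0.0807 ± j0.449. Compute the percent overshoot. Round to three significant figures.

%OS ≈ 56.9%

The poles are at −σ ± jω_d with σ = 0.0807 and ω_d = 0.449, so ω_n = √(σ²+ω_d²) = 0.456 rad/s and ζ = σ/ω_n = 0.177.
%OS = 100 e^{−πζ/√(1−ζ²)} with ζ = 0.177 gives 56.9%.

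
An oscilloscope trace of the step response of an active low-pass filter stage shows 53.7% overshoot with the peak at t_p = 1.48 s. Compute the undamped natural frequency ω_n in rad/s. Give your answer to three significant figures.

ω_n ≈ 2.16 rad/s

ζ from %OS: ζ = |ln 0.537|/√(π²+ln²0.537) = 0.194.
From t_p = π/ω_d, ω_d = π/1.48 = 2.12 rad/s, so ω_n = ω_d/√(1−ζ²) = 2.16 rad/s.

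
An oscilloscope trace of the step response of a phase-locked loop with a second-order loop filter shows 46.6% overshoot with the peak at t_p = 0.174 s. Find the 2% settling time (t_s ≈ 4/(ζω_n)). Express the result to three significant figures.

ζ from %OS: ζ = |ln 0.466|/√(π²+ln²0.466) = 0.236.
t_p = π/ω_d ⇒ ω_d = 18.1 rad/s; then ω_n = ω_d/√(1−ζ²) = 18.6 rad/s.
t_s ≈ 4/(ζω_n) = 4/(0.236·18.6) = 0.912 s.

t_s ≈ 0.912 s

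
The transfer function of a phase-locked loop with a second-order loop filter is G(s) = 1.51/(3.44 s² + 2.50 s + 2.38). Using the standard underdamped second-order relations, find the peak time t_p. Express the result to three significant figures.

t_p ≈ 4.20 s

Dividing through by 3.44: denominator becomes s² + 0.7267 s + 0.6919.
So ω_n = √0.6919 = 0.832 rad/s and ζ = 0.7267/(2·0.832) = 0.437.
The damped frequency ω_d = ω_n√(1−ζ²) = 0.748 rad/s. t_p = π/ω_d = 4.20 s.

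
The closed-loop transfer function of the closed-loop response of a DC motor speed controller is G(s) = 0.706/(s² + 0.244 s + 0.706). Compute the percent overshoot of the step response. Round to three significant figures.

%OS ≈ 63.1%

Comparing the denominator to s² + 2ζω_n s + ω_n²: ω_n = √0.706 = 0.840 rad/s, and 2ζω_n = 0.244 so ζ = 0.244/(2·0.840) = 0.145.
Overshoot: exp(−π·0.145/√(1−0.145²)) = 0.631, i.e. 63.1%.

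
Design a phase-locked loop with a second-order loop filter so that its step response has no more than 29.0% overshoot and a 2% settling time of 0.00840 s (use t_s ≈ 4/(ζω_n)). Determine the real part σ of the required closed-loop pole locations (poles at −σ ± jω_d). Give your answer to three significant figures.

The settling-time spec alone fixes σ = ζω_n = 4/t_s = 4/0.00840 = 476.
(Overshoot then fixes ζ = 0.367 and hence ω_d = σ·√(1−ζ²)/ζ = 1210 rad/s.)

σ ≈ 476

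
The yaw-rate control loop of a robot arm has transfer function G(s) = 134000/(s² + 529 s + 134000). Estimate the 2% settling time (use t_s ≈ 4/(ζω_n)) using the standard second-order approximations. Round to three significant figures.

Matching coefficients with s² + 2ζω_n s + ω_n² gives ω_n² = 134000 ⇒ ω_n = 366 rad/s, and ζ = 529/(2ω_n) = 0.723.
t_s ≈ 4/(ζω_n) = 4/(0.723·366) = 0.0151 s.

t_s ≈ 0.0151 s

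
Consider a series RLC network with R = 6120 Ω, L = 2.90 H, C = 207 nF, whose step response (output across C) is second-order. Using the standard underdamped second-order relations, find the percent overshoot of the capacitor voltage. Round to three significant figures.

For a series RLC circuit (capacitor voltage as output), ω_n = 1/√(LC) = 1/√(2.90 H · 207 nF) = 1290 rad/s.
ζ = (R/2)·√(C/L) = (6120/2)·√(207 nF/2.90 H) = 0.818.
%OS = 100·exp(−πζ/√(1−ζ²)) = 1.16%.

%OS ≈ 1.16%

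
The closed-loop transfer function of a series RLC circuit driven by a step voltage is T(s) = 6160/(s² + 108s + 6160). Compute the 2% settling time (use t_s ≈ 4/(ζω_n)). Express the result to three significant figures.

Matching coefficients with s² + 2ζω_n s + ω_n² gives ω_n² = 6160 ⇒ ω_n = 78.5 rad/s, and ζ = 108/(2ω_n) = 0.688.
t_s ≈ 4/(ζω_n) = 4/(0.688·78.5) = 0.0741 s.

t_s ≈ 0.0741 s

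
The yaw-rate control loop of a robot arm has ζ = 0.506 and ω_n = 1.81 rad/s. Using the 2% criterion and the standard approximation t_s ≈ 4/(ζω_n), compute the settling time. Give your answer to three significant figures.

t_s ≈ 4/(ζω_n) = 4/(0.506 × 1.81) = 4.37 s.

t_s ≈ 4.37 s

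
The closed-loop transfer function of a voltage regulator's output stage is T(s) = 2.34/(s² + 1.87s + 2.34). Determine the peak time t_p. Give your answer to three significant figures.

t_p ≈ 2.59 s

Matching coefficients with s² + 2ζω_n s + ω_n² gives ω_n² = 2.34 ⇒ ω_n = 1.53 rad/s, and ζ = 1.87/(2ω_n) = 0.611.
ω_d = ω_n√(1−ζ²) = 1.21 rad/s. Then t_p = π/ω_d = 2.59 s.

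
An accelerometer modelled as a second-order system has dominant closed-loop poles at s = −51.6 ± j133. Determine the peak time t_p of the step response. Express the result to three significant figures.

t_p ≈ 0.0236 s

t_p = π/ω_d with ω_d = 133 (the imaginary part), so t_p = 0.0236 s.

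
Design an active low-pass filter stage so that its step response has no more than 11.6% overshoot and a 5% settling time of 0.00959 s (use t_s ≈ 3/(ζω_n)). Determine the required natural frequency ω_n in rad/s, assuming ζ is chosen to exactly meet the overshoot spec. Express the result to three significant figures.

Inverting the overshoot relation: ζ = |ln 0.116|/√(π² + ln²0.116) = 0.566.
From t_s ≈ 3/(ζω_n): ω_n = 3/(ζ·t_s) = 3/(0.566·0.00959) = 553 rad/s.

ω_n ≈ 553 rad/s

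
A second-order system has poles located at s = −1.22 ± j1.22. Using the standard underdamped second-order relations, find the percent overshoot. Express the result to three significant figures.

%OS ≈ 4.32%

|pole| = ω_n = √(1.22² + 1.22²) = 1.73 rad/s; ζ = cos θ = σ/ω_n = 0.707.
Overshoot: exp(−π·0.707/√(1−0.707²)) = 0.0432, i.e. 4.32%.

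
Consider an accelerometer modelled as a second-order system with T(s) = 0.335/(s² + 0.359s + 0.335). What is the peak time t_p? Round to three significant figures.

t_p ≈ 5.71 s

Comparing the denominator to s² + 2ζω_n s + ω_n²: ω_n = √0.335 = 0.579 rad/s, and 2ζω_n = 0.359 so ζ = 0.359/(2·0.579) = 0.310.
ω_d = 0.579·√(1 − 0.310²) = 0.550 rad/s. Then t_p = π/ω_d = 5.71 s.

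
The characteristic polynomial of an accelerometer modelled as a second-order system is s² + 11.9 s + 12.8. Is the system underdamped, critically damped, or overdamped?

a² − 4b = 90 > 0 (two distinct real roots); the system is overdamped.

overdamped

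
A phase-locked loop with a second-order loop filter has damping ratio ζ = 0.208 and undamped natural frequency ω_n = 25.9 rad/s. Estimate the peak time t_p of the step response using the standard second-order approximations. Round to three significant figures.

t_p ≈ 0.124 s

The damped frequency is ω_d = ω_n√(1−ζ²) = 25.9·√(1−0.0433) = 25.3 rad/s.
Peak time t_p = π/ω_d = π/25.3 = 0.124 s.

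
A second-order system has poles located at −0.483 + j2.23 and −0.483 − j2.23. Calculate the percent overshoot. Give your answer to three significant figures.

The poles are at −σ ± jω_d with σ = 0.483 and ω_d = 2.23, so ω_n = √(σ²+ω_d²) = 2.28 rad/s and ζ = σ/ω_n = 0.212.
%OS = 100 e^{−πζ/√(1−ζ²)} with ζ = 0.212 gives 50.6%.

%OS ≈ 50.6%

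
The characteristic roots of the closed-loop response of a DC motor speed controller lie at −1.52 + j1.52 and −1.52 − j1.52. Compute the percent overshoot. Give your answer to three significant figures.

|pole| = ω_n = √(1.52² + 1.52²) = 2.15 rad/s; ζ = cos θ = σ/ω_n = 0.707.
Overshoot: exp(−π·0.707/√(1−0.707²)) = 0.0432, i.e. 4.32%.

%OS ≈ 4.32%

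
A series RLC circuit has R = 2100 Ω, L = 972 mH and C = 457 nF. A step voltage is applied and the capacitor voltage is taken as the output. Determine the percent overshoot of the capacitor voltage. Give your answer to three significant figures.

For a series RLC circuit (capacitor voltage as output), ω_n = 1/√(LC) = 1/√(972 mH · 457 nF) = 1500 rad/s.
ζ = (R/2)·√(C/L) = (2100/2)·√(457 nF/972 mH) = 0.720.
Overshoot: exp(−π·0.720/√(1−0.720²)) = 0.0384, i.e. 3.84%.

%OS ≈ 3.84%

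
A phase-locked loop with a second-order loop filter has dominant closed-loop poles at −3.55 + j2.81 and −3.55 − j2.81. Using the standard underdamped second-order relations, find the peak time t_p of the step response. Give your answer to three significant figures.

t_p = π/ω_d with ω_d = 2.81 (the imaginary part), so t_p = 1.12 s.

t_p ≈ 1.12 s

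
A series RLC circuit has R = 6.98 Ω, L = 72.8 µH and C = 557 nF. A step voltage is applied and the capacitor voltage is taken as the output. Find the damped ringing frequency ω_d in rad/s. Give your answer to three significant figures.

ω_d ≈ 150000 rad/s

For a series RLC circuit (capacitor voltage as output), ω_n = 1/√(LC) = 1/√(72.8 µH · 557 nF) = 157000 rad/s.
ζ = (R/2)·√(C/L) = (6.98/2)·√(557 nF/72.8 µH) = 0.305.
ω_d = 157000·√(1 − 0.305²) = 150000 rad/s.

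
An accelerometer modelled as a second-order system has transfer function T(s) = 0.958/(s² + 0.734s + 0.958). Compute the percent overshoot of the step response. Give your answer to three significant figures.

%OS ≈ 28.1%

Matching coefficients with s² + 2ζω_n s + ω_n² gives ω_n² = 0.958 ⇒ ω_n = 0.979 rad/s, and ζ = 0.734/(2ω_n) = 0.375.
Overshoot: exp(−π·0.375/√(1−0.375²)) = 0.281, i.e. 28.1%.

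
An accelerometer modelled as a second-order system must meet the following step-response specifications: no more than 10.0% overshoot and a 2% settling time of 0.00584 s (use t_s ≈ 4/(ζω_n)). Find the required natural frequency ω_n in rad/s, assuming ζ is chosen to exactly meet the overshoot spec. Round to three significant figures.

ζ = −ln(OS)/√(π² + (ln OS)²). With OS = 0.100, ln OS = −2.303 and ζ = 2.303/3.895 = 0.591.
From t_s ≈ 4/(ζω_n): ω_n = 4/(ζ·t_s) = 4/(0.591·0.00584) = 1160 rad/s.

ω_n ≈ 1160 rad/s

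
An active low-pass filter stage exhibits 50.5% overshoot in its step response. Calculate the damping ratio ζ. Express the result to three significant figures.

ζ ≈ 0.213

From %OS = 100·exp(−πζ/√(1−ζ²)), invert to get ζ = −ln(OS)/√(π² + ln²(OS)) with OS = 0.505.
−ln 0.505 = 0.6832, so ζ = 0.6832/√(π² + 0.4668) = 0.213.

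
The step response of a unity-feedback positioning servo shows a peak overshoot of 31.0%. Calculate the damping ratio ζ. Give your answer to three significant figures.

ζ ≈ 0.349

ζ = −ln(OS)/√(π² + (ln OS)²). With OS = 0.310, ln OS = −1.171 and ζ = 1.171/3.353 = 0.349.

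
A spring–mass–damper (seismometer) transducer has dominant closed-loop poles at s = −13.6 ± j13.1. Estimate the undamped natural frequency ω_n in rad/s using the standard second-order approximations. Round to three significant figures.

ω_n ≈ 18.9 rad/s

With σ = 13.6, ω_d = 13.1: ω_n = √(σ²+ω_d²) = 18.9 rad/s, ζ = σ/ω_n = 0.720.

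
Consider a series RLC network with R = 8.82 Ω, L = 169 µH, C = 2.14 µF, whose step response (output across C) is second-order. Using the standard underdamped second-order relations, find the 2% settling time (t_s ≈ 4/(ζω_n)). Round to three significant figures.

For a series RLC circuit (capacitor voltage as output), ω_n = 1/√(LC) = 1/√(169 µH · 2.14 µF) = 52600 rad/s.
ζ = (R/2)·√(C/L) = (8.82/2)·√(2.14 µF/169 µH) = 0.496.
t_s ≈ 4/(ζω_n) = 0.000153 s.

t_s ≈ 0.000153 s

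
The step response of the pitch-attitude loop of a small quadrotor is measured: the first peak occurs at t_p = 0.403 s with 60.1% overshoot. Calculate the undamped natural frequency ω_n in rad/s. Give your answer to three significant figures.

ζ from %OS: ζ = |ln 0.601|/√(π²+ln²0.601) = 0.160.
t_p = π/ω_d ⇒ ω_d = 7.80 rad/s; then ω_n = ω_d/√(1−ζ²) = 7.90 rad/s.

ω_n ≈ 7.90 rad/s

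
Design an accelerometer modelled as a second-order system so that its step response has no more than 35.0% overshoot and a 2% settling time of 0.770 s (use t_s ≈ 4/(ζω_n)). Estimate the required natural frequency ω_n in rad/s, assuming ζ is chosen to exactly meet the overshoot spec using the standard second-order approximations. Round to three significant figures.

ω_n ≈ 16.4 rad/s

ζ = −ln(OS)/√(π² + (ln OS)²). With OS = 0.350, ln OS = −1.050 and ζ = 1.050/3.312 = 0.317.
Then ω_n = 4/(ζ t_s) = 4/(0.317 × 0.770) = 16.4 rad/s.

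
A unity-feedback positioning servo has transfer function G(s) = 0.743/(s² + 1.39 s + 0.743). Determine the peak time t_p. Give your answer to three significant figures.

ω_n = √0.743 = 0.862 rad/s; ζ = 1.39/(2·0.862) = 0.806.
The damped frequency ω_d = ω_n√(1−ζ²) = 0.510 rad/s. Then t_p = π/ω_d = 6.16 s.

t_p ≈ 6.16 s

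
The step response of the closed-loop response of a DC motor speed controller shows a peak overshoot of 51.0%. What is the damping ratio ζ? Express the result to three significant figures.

ζ = −ln(OS)/√(π² + (ln OS)²). With OS = 0.510, ln OS = −0.6733 and ζ = 0.6733/3.213 = 0.210.

ζ ≈ 0.210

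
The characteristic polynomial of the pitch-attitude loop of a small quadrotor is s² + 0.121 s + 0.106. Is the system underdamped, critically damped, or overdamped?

a² − 4b = 0.121² − 4·0.106 < 0 (complex roots); the system is underdamped.

underdamped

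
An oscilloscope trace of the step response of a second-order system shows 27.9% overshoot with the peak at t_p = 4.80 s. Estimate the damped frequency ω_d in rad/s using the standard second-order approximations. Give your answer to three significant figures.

t_p = π/ω_d, so ω_d = π/4.80 = 0.654 rad/s.

ω_d ≈ 0.654 rad/s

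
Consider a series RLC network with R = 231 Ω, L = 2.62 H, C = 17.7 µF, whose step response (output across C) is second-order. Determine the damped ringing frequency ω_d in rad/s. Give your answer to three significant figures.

For a series RLC circuit (capacitor voltage as output), ω_n = 1/√(LC) = 1/√(2.62 H · 17.7 µF) = 147 rad/s.
ζ = (R/2)·√(C/L) = (231/2)·√(17.7 µF/2.62 H) = 0.300.
The damped frequency ω_d = ω_n√(1−ζ²) = 140 rad/s.

ω_d ≈ 140 rad/s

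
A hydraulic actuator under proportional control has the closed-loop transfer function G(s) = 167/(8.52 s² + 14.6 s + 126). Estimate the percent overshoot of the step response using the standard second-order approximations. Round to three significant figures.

Dividing through by 8.52: denominator becomes s² + 1.714 s + 14.79.
So ω_n = √14.79 = 3.85 rad/s and ζ = 1.714/(2·3.85) = 0.223.
Overshoot: exp(−π·0.223/√(1−0.223²)) = 0.488, i.e. 48.8%.

%OS ≈ 48.8%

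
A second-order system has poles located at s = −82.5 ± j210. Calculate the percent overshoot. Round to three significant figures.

%OS ≈ 29.1%

With σ = 82.5, ω_d = 210: ω_n = √(σ²+ω_d²) = 226 rad/s, ζ = σ/ω_n = 0.366.
%OS = 100 e^{−πζ/√(1−ζ²)} with ζ = 0.366 gives 29.1%.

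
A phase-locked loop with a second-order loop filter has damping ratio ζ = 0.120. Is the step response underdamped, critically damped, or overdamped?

Since ζ = 0.120 < 1, the system is underdamped.

underdamped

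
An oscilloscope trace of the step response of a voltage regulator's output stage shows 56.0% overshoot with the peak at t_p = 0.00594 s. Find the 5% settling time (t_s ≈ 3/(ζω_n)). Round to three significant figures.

ζ from %OS: ζ = |ln 0.560|/√(π²+ln²0.560) = 0.181.
From t_p = π/ω_d, ω_d = π/0.00594 = 529 rad/s, so ω_n = ω_d/√(1−ζ²) = 538 rad/s.
t_s ≈ 3/(ζω_n) = 3/(0.181·538) = 0.0307 s.

t_s ≈ 0.0307 s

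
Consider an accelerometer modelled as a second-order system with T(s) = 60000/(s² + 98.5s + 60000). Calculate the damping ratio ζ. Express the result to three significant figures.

ζ ≈ 0.201

Comparing the denominator to s² + 2ζω_n s + ω_n²: ω_n = √60000 = 245 rad/s, and 2ζω_n = 98.5 so ζ = 98.5/(2·245) = 0.201.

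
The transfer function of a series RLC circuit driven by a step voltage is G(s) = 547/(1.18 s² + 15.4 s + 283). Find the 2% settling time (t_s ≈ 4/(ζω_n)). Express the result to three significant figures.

Dividing through by 1.18: denominator becomes s² + 13.05 s + 239.8.
So ω_n = √239.8 = 15.5 rad/s and ζ = 13.05/(2·15.5) = 0.421.
t_s ≈ 4/(ζω_n) = 0.613 s.

t_s ≈ 0.613 s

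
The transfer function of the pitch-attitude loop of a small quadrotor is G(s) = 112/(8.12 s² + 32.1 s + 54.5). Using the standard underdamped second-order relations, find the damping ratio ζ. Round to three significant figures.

Dividing through by 8.12: denominator becomes s² + 3.953 s + 6.712.
So ω_n = √6.712 = 2.59 rad/s and ζ = 3.953/(2·2.59) = 0.763.

ζ ≈ 0.763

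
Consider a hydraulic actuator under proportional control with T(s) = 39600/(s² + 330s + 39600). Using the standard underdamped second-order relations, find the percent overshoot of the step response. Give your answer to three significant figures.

Matching coefficients with s² + 2ζω_n s + ω_n² gives ω_n² = 39600 ⇒ ω_n = 199 rad/s, and ζ = 330/(2ω_n) = 0.829.
%OS = 100·exp(−πζ/√(1−ζ²)) = 0.947%.

%OS ≈ 0.947%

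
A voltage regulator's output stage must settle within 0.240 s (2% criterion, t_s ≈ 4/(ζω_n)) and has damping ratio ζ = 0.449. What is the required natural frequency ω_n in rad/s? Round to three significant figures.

ω_n ≈ 37.1 rad/s

Rearranging t_s ≈ 4/(ζω_n) gives ω_n = 4/(ζ·t_s) = 4/(0.449 × 0.240) = 37.1 rad/s.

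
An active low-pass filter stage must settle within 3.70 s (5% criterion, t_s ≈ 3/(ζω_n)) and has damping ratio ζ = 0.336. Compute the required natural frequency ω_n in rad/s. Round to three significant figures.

ω_n ≈ 2.41 rad/s

Rearranging t_s ≈ 3/(ζω_n) gives ω_n = 3/(ζ·t_s) = 3/(0.336 × 3.70) = 2.41 rad/s.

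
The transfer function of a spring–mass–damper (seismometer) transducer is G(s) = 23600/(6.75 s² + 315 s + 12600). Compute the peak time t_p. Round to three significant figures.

Dividing through by 6.75: denominator becomes s² + 46.67 s + 1867.
So ω_n = √1867 = 43.2 rad/s and ζ = 46.67/(2·43.2) = 0.540.
The damped frequency ω_d = ω_n√(1−ζ²) = 36.4 rad/s. t_p = π/ω_d = 0.0864 s.

t_p ≈ 0.0864 s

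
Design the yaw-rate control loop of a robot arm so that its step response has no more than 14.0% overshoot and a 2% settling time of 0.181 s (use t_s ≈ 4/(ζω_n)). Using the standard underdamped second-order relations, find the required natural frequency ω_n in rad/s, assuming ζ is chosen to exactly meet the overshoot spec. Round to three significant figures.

Inverting the overshoot relation: ζ = |ln 0.140|/√(π² + ln²0.140) = 0.531.
Then ω_n = 4/(ζ t_s) = 4/(0.531 × 0.181) = 41.7 rad/s.

ω_n ≈ 41.7 rad/s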